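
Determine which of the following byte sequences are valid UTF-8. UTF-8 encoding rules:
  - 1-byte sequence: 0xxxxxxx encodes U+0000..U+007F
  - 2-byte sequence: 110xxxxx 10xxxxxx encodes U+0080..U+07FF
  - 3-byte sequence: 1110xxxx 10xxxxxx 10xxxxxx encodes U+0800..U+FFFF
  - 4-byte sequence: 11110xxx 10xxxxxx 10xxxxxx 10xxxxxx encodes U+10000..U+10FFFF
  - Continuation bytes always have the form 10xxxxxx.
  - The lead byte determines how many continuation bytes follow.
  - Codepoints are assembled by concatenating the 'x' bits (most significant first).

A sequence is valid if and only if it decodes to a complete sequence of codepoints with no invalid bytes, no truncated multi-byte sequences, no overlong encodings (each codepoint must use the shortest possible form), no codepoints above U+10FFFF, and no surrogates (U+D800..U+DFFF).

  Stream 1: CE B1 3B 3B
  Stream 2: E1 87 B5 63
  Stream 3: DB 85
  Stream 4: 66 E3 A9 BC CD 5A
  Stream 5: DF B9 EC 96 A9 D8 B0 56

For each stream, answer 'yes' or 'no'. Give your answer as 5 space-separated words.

Answer: yes yes yes no yes

Derivation:
Stream 1: decodes cleanly. VALID
Stream 2: decodes cleanly. VALID
Stream 3: decodes cleanly. VALID
Stream 4: error at byte offset 5. INVALID
Stream 5: decodes cleanly. VALID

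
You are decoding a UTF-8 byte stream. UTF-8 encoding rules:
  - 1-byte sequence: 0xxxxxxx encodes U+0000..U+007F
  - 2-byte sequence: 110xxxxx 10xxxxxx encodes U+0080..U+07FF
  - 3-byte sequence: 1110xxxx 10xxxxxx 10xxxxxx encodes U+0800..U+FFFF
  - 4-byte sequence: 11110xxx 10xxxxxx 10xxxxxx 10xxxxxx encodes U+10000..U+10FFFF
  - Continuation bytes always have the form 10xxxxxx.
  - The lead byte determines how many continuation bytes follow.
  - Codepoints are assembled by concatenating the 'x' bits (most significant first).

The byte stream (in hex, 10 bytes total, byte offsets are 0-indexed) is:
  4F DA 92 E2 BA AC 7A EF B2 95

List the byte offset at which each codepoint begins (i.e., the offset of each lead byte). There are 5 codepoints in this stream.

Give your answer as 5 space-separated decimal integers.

Byte[0]=4F: 1-byte ASCII. cp=U+004F
Byte[1]=DA: 2-byte lead, need 1 cont bytes. acc=0x1A
Byte[2]=92: continuation. acc=(acc<<6)|0x12=0x692
Completed: cp=U+0692 (starts at byte 1)
Byte[3]=E2: 3-byte lead, need 2 cont bytes. acc=0x2
Byte[4]=BA: continuation. acc=(acc<<6)|0x3A=0xBA
Byte[5]=AC: continuation. acc=(acc<<6)|0x2C=0x2EAC
Completed: cp=U+2EAC (starts at byte 3)
Byte[6]=7A: 1-byte ASCII. cp=U+007A
Byte[7]=EF: 3-byte lead, need 2 cont bytes. acc=0xF
Byte[8]=B2: continuation. acc=(acc<<6)|0x32=0x3F2
Byte[9]=95: continuation. acc=(acc<<6)|0x15=0xFC95
Completed: cp=U+FC95 (starts at byte 7)

Answer: 0 1 3 6 7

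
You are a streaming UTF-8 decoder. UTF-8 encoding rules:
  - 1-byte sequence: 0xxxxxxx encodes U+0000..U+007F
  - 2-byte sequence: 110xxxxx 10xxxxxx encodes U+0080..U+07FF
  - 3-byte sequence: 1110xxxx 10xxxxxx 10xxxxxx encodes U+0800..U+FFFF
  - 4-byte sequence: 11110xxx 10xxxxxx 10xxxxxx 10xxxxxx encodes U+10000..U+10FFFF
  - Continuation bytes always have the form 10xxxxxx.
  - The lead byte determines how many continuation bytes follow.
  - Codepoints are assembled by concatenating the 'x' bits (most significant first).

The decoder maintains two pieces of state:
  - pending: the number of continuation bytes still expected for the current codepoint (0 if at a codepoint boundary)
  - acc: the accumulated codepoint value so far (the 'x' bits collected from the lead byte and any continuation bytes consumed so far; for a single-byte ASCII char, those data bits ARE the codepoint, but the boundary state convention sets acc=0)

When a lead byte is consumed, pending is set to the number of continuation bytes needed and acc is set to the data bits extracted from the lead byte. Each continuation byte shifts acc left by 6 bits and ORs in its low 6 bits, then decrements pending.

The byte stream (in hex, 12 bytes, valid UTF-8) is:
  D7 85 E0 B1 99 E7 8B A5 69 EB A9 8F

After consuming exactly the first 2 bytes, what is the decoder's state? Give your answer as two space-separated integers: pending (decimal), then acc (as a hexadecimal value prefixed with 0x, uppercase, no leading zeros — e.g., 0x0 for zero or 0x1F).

Answer: 0 0x5C5

Derivation:
Byte[0]=D7: 2-byte lead. pending=1, acc=0x17
Byte[1]=85: continuation. acc=(acc<<6)|0x05=0x5C5, pending=0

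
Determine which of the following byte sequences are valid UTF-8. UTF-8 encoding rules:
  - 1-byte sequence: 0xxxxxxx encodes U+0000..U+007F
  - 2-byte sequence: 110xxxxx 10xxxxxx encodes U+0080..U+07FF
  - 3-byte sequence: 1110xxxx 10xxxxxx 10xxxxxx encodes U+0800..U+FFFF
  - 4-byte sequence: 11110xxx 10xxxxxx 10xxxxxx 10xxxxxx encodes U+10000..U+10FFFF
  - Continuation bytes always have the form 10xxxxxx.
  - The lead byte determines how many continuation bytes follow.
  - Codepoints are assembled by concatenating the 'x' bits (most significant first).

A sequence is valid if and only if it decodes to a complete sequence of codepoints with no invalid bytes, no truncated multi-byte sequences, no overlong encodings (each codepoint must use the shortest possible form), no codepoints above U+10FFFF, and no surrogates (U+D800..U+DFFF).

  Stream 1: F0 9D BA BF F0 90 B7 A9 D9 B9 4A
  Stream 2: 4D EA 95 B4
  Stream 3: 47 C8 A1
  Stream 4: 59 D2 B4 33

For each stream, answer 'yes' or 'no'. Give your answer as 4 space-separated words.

Stream 1: decodes cleanly. VALID
Stream 2: decodes cleanly. VALID
Stream 3: decodes cleanly. VALID
Stream 4: decodes cleanly. VALID

Answer: yes yes yes yes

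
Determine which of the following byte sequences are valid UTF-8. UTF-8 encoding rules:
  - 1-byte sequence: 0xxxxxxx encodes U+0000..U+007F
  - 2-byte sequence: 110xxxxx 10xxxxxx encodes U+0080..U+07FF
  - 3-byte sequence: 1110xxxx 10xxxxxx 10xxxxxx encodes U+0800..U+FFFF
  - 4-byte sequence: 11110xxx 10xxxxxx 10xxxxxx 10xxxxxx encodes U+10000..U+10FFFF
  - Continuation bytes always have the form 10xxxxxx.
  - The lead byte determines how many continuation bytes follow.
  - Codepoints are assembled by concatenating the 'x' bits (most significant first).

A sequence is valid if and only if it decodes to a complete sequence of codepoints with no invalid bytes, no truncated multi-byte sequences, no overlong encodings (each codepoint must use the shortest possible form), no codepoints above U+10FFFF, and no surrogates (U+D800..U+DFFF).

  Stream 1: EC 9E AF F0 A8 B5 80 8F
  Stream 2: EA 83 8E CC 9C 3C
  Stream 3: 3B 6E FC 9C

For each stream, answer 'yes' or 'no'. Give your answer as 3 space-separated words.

Stream 1: error at byte offset 7. INVALID
Stream 2: decodes cleanly. VALID
Stream 3: error at byte offset 2. INVALID

Answer: no yes no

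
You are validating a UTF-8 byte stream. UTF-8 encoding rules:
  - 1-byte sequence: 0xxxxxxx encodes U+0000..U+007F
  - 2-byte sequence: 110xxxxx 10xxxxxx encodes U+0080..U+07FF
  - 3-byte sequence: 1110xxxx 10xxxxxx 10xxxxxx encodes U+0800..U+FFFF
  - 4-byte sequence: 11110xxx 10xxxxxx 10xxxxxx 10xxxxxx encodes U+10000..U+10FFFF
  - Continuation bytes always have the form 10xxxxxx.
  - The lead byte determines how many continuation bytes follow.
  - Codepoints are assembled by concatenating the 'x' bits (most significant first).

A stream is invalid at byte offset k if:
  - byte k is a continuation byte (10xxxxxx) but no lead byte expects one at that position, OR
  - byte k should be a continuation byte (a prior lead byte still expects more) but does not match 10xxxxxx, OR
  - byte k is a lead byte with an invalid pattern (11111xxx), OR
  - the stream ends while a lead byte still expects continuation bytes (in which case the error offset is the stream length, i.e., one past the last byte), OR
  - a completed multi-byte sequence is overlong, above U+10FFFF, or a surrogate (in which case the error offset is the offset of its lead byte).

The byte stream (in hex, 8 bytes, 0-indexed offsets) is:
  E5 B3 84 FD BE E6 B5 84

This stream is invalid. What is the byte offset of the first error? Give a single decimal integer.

Answer: 3

Derivation:
Byte[0]=E5: 3-byte lead, need 2 cont bytes. acc=0x5
Byte[1]=B3: continuation. acc=(acc<<6)|0x33=0x173
Byte[2]=84: continuation. acc=(acc<<6)|0x04=0x5CC4
Completed: cp=U+5CC4 (starts at byte 0)
Byte[3]=FD: INVALID lead byte (not 0xxx/110x/1110/11110)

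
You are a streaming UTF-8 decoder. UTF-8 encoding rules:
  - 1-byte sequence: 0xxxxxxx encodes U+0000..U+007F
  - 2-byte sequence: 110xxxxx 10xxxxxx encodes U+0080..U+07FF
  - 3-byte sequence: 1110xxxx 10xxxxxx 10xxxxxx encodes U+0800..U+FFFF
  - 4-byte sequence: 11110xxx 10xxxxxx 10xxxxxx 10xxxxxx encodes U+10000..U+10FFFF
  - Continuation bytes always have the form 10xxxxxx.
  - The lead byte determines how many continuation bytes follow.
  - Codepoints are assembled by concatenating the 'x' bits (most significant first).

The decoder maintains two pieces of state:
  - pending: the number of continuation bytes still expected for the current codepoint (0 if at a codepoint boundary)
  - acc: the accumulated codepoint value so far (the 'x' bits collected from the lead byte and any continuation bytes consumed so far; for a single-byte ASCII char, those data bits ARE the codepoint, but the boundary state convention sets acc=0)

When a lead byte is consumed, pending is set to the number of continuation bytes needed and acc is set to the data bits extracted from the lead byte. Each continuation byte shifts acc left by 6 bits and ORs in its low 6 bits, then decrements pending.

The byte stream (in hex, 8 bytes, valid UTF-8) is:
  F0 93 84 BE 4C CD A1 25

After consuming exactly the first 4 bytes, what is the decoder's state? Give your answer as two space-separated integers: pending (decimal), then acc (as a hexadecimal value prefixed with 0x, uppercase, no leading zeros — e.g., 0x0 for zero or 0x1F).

Byte[0]=F0: 4-byte lead. pending=3, acc=0x0
Byte[1]=93: continuation. acc=(acc<<6)|0x13=0x13, pending=2
Byte[2]=84: continuation. acc=(acc<<6)|0x04=0x4C4, pending=1
Byte[3]=BE: continuation. acc=(acc<<6)|0x3E=0x1313E, pending=0

Answer: 0 0x1313E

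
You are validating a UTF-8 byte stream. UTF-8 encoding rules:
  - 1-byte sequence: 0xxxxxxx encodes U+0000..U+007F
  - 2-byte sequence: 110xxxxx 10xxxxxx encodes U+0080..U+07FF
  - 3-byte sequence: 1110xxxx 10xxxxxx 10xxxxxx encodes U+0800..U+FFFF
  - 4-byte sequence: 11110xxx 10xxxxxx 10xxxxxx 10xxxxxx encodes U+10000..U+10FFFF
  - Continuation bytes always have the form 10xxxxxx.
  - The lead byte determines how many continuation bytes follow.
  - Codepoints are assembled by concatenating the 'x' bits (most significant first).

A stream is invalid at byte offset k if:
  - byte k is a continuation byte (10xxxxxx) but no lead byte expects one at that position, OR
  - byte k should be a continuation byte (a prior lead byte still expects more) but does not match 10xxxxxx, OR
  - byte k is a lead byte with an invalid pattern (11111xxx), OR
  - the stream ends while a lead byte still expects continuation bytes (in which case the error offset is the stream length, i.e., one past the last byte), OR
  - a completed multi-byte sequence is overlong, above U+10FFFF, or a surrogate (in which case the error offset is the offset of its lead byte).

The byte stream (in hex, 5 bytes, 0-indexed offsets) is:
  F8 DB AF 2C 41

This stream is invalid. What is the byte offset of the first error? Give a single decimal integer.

Answer: 0

Derivation:
Byte[0]=F8: INVALID lead byte (not 0xxx/110x/1110/11110)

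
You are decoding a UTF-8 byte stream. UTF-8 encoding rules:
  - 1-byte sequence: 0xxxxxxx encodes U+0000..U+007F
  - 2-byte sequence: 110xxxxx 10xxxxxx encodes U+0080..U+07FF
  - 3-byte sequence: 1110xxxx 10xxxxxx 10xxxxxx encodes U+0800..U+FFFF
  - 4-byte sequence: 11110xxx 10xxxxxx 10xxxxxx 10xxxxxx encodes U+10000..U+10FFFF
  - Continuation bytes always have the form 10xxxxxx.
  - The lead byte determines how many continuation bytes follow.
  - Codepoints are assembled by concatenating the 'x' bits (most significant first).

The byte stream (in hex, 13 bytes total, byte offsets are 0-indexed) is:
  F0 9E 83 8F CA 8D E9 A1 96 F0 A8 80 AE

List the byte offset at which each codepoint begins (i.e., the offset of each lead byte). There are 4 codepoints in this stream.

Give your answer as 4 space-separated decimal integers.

Answer: 0 4 6 9

Derivation:
Byte[0]=F0: 4-byte lead, need 3 cont bytes. acc=0x0
Byte[1]=9E: continuation. acc=(acc<<6)|0x1E=0x1E
Byte[2]=83: continuation. acc=(acc<<6)|0x03=0x783
Byte[3]=8F: continuation. acc=(acc<<6)|0x0F=0x1E0CF
Completed: cp=U+1E0CF (starts at byte 0)
Byte[4]=CA: 2-byte lead, need 1 cont bytes. acc=0xA
Byte[5]=8D: continuation. acc=(acc<<6)|0x0D=0x28D
Completed: cp=U+028D (starts at byte 4)
Byte[6]=E9: 3-byte lead, need 2 cont bytes. acc=0x9
Byte[7]=A1: continuation. acc=(acc<<6)|0x21=0x261
Byte[8]=96: continuation. acc=(acc<<6)|0x16=0x9856
Completed: cp=U+9856 (starts at byte 6)
Byte[9]=F0: 4-byte lead, need 3 cont bytes. acc=0x0
Byte[10]=A8: continuation. acc=(acc<<6)|0x28=0x28
Byte[11]=80: continuation. acc=(acc<<6)|0x00=0xA00
Byte[12]=AE: continuation. acc=(acc<<6)|0x2E=0x2802E
Completed: cp=U+2802E (starts at byte 9)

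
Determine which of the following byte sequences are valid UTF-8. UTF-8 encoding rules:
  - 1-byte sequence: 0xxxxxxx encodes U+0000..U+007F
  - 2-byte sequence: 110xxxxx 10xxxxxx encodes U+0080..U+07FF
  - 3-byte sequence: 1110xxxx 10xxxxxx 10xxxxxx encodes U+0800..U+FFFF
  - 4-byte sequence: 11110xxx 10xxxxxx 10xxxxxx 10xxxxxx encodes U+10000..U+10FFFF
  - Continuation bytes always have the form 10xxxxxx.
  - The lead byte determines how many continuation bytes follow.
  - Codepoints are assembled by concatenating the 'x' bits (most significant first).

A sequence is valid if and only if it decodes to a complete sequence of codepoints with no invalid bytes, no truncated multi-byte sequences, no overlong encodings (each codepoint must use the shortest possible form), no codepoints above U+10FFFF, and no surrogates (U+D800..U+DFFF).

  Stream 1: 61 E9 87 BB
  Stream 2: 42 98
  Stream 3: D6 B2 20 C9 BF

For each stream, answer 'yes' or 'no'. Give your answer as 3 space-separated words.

Answer: yes no yes

Derivation:
Stream 1: decodes cleanly. VALID
Stream 2: error at byte offset 1. INVALID
Stream 3: decodes cleanly. VALID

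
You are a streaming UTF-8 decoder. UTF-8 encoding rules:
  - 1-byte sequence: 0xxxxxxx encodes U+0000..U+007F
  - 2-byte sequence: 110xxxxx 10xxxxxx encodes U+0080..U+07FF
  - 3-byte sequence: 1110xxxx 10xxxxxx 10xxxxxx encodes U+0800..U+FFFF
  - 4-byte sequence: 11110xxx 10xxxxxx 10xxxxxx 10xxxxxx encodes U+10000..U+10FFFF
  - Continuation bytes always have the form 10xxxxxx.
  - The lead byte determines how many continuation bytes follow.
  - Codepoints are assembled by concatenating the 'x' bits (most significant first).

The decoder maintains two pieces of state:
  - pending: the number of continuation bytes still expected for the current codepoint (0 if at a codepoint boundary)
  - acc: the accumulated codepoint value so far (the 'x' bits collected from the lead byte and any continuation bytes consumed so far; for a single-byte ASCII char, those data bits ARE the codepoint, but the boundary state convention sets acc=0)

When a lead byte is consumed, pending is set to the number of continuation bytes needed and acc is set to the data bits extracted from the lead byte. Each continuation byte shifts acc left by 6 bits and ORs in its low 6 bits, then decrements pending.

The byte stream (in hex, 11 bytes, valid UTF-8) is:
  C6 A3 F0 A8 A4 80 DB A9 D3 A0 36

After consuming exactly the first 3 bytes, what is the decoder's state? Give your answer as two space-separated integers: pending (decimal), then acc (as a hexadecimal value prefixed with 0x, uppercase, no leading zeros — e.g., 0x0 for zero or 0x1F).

Byte[0]=C6: 2-byte lead. pending=1, acc=0x6
Byte[1]=A3: continuation. acc=(acc<<6)|0x23=0x1A3, pending=0
Byte[2]=F0: 4-byte lead. pending=3, acc=0x0

Answer: 3 0x0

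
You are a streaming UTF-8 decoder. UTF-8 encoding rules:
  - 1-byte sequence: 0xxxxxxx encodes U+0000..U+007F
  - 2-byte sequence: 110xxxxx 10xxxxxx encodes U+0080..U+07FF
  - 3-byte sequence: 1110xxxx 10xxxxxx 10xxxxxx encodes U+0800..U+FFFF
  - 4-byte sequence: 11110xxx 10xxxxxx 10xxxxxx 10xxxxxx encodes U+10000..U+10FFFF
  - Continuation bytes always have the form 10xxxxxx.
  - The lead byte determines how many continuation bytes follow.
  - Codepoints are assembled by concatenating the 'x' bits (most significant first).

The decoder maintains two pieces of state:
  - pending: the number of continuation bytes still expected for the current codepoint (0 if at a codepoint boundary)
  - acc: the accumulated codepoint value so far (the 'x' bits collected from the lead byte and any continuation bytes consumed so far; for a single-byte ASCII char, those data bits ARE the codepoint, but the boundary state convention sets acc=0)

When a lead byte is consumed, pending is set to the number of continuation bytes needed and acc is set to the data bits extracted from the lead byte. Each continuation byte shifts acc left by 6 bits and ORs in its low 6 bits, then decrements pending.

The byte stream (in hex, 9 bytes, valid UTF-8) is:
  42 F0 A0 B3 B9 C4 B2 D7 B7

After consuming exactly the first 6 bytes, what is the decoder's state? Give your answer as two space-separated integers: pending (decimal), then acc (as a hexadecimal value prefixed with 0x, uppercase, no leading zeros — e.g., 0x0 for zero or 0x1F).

Answer: 1 0x4

Derivation:
Byte[0]=42: 1-byte. pending=0, acc=0x0
Byte[1]=F0: 4-byte lead. pending=3, acc=0x0
Byte[2]=A0: continuation. acc=(acc<<6)|0x20=0x20, pending=2
Byte[3]=B3: continuation. acc=(acc<<6)|0x33=0x833, pending=1
Byte[4]=B9: continuation. acc=(acc<<6)|0x39=0x20CF9, pending=0
Byte[5]=C4: 2-byte lead. pending=1, acc=0x4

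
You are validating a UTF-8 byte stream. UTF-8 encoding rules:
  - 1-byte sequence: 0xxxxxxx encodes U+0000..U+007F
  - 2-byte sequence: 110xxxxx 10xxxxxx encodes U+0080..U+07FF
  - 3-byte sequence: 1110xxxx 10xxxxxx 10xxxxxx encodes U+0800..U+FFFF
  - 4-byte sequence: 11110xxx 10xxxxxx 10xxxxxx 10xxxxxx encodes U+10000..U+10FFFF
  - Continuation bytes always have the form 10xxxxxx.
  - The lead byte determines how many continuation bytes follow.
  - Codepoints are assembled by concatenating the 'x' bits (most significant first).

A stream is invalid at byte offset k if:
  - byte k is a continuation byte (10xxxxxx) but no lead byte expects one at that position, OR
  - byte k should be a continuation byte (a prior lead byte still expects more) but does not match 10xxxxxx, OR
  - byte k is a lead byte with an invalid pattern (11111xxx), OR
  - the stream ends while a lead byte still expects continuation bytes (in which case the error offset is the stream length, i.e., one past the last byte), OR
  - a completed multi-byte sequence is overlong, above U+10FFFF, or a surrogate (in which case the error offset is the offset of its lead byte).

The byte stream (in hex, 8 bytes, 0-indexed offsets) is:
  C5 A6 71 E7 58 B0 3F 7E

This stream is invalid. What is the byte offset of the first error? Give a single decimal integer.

Answer: 4

Derivation:
Byte[0]=C5: 2-byte lead, need 1 cont bytes. acc=0x5
Byte[1]=A6: continuation. acc=(acc<<6)|0x26=0x166
Completed: cp=U+0166 (starts at byte 0)
Byte[2]=71: 1-byte ASCII. cp=U+0071
Byte[3]=E7: 3-byte lead, need 2 cont bytes. acc=0x7
Byte[4]=58: expected 10xxxxxx continuation. INVALID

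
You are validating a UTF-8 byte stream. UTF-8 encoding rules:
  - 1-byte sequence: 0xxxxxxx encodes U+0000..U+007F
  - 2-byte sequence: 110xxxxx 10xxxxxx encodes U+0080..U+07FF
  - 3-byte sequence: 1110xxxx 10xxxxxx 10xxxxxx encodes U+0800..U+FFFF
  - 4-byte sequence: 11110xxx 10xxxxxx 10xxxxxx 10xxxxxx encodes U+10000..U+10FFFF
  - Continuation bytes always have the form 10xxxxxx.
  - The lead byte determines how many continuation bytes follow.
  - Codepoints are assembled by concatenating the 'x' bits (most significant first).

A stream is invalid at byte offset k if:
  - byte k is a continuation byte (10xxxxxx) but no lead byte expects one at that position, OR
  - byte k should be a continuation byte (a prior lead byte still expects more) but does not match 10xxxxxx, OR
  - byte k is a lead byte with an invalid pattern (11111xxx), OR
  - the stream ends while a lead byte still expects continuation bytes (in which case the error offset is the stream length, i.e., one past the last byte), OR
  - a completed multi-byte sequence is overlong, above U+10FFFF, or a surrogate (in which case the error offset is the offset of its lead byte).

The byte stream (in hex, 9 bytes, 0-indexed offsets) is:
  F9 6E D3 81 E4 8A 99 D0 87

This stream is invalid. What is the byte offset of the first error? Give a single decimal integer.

Answer: 0

Derivation:
Byte[0]=F9: INVALID lead byte (not 0xxx/110x/1110/11110)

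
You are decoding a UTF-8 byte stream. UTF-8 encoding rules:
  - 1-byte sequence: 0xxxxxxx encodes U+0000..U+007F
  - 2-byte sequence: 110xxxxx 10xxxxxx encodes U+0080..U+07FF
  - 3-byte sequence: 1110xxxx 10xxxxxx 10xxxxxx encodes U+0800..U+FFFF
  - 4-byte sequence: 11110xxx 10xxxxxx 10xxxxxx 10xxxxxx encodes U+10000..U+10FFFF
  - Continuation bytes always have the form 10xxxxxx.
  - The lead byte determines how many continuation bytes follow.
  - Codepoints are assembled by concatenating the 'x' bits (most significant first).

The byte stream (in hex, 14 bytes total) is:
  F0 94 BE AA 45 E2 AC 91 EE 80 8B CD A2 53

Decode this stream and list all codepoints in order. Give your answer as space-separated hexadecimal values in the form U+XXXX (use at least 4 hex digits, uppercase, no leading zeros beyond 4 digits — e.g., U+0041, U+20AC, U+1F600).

Answer: U+14FAA U+0045 U+2B11 U+E00B U+0362 U+0053

Derivation:
Byte[0]=F0: 4-byte lead, need 3 cont bytes. acc=0x0
Byte[1]=94: continuation. acc=(acc<<6)|0x14=0x14
Byte[2]=BE: continuation. acc=(acc<<6)|0x3E=0x53E
Byte[3]=AA: continuation. acc=(acc<<6)|0x2A=0x14FAA
Completed: cp=U+14FAA (starts at byte 0)
Byte[4]=45: 1-byte ASCII. cp=U+0045
Byte[5]=E2: 3-byte lead, need 2 cont bytes. acc=0x2
Byte[6]=AC: continuation. acc=(acc<<6)|0x2C=0xAC
Byte[7]=91: continuation. acc=(acc<<6)|0x11=0x2B11
Completed: cp=U+2B11 (starts at byte 5)
Byte[8]=EE: 3-byte lead, need 2 cont bytes. acc=0xE
Byte[9]=80: continuation. acc=(acc<<6)|0x00=0x380
Byte[10]=8B: continuation. acc=(acc<<6)|0x0B=0xE00B
Completed: cp=U+E00B (starts at byte 8)
Byte[11]=CD: 2-byte lead, need 1 cont bytes. acc=0xD
Byte[12]=A2: continuation. acc=(acc<<6)|0x22=0x362
Completed: cp=U+0362 (starts at byte 11)
Byte[13]=53: 1-byte ASCII. cp=U+0053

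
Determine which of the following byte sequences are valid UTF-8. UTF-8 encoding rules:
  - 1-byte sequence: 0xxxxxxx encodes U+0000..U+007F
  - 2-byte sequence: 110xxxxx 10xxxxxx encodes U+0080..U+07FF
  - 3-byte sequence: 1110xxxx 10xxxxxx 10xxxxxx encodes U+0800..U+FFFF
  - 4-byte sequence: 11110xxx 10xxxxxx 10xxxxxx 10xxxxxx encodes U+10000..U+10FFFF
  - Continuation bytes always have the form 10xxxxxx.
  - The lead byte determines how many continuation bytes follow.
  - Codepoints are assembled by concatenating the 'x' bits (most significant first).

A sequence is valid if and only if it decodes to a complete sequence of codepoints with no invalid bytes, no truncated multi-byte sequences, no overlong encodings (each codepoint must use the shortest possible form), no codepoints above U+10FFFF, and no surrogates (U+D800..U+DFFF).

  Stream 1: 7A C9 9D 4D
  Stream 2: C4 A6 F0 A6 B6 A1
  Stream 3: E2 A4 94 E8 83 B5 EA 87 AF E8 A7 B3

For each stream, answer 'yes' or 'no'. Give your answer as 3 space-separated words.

Stream 1: decodes cleanly. VALID
Stream 2: decodes cleanly. VALID
Stream 3: decodes cleanly. VALID

Answer: yes yes yes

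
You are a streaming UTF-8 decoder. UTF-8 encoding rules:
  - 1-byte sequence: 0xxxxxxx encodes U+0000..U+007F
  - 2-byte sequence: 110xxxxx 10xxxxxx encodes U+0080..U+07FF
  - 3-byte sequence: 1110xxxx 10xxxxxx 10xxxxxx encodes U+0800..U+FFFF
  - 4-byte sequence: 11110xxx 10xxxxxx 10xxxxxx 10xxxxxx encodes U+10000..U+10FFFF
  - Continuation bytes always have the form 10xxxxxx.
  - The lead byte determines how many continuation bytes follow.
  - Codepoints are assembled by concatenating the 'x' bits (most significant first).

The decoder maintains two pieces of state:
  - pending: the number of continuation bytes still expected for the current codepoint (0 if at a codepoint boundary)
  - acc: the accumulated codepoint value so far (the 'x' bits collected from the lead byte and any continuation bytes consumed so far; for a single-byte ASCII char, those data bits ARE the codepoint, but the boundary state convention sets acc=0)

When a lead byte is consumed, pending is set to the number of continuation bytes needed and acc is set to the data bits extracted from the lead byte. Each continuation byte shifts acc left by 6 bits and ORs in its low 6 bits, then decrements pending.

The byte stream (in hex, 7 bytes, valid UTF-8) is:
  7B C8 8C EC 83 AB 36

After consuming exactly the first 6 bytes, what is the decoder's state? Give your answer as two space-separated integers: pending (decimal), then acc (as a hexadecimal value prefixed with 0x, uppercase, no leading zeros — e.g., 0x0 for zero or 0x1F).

Byte[0]=7B: 1-byte. pending=0, acc=0x0
Byte[1]=C8: 2-byte lead. pending=1, acc=0x8
Byte[2]=8C: continuation. acc=(acc<<6)|0x0C=0x20C, pending=0
Byte[3]=EC: 3-byte lead. pending=2, acc=0xC
Byte[4]=83: continuation. acc=(acc<<6)|0x03=0x303, pending=1
Byte[5]=AB: continuation. acc=(acc<<6)|0x2B=0xC0EB, pending=0

Answer: 0 0xC0EB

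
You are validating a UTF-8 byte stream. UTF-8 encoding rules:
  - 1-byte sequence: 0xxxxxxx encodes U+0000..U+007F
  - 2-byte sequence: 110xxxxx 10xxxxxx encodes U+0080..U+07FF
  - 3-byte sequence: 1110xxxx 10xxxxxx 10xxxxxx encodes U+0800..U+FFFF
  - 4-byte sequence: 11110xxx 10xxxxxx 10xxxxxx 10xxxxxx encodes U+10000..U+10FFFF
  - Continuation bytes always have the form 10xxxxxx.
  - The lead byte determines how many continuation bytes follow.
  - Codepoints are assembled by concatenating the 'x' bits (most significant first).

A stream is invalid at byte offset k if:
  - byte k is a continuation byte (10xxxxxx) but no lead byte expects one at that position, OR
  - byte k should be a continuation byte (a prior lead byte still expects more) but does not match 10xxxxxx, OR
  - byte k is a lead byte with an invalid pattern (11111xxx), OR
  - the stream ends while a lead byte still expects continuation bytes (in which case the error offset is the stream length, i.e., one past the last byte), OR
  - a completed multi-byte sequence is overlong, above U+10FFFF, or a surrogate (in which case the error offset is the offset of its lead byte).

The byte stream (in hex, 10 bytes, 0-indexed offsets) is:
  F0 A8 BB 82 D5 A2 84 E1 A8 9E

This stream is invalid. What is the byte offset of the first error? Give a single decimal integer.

Byte[0]=F0: 4-byte lead, need 3 cont bytes. acc=0x0
Byte[1]=A8: continuation. acc=(acc<<6)|0x28=0x28
Byte[2]=BB: continuation. acc=(acc<<6)|0x3B=0xA3B
Byte[3]=82: continuation. acc=(acc<<6)|0x02=0x28EC2
Completed: cp=U+28EC2 (starts at byte 0)
Byte[4]=D5: 2-byte lead, need 1 cont bytes. acc=0x15
Byte[5]=A2: continuation. acc=(acc<<6)|0x22=0x562
Completed: cp=U+0562 (starts at byte 4)
Byte[6]=84: INVALID lead byte (not 0xxx/110x/1110/11110)

Answer: 6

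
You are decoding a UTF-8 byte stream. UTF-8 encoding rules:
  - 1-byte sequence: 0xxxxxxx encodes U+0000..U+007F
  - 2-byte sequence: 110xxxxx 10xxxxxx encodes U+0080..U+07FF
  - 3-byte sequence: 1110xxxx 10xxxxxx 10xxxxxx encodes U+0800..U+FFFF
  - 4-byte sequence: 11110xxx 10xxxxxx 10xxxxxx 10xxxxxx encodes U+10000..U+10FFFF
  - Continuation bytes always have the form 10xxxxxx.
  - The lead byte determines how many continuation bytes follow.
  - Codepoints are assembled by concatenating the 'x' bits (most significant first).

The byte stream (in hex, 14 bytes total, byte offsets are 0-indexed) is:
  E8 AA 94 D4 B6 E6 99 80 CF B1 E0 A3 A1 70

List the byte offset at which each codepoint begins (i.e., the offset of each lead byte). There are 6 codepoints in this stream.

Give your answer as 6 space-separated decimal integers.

Answer: 0 3 5 8 10 13

Derivation:
Byte[0]=E8: 3-byte lead, need 2 cont bytes. acc=0x8
Byte[1]=AA: continuation. acc=(acc<<6)|0x2A=0x22A
Byte[2]=94: continuation. acc=(acc<<6)|0x14=0x8A94
Completed: cp=U+8A94 (starts at byte 0)
Byte[3]=D4: 2-byte lead, need 1 cont bytes. acc=0x14
Byte[4]=B6: continuation. acc=(acc<<6)|0x36=0x536
Completed: cp=U+0536 (starts at byte 3)
Byte[5]=E6: 3-byte lead, need 2 cont bytes. acc=0x6
Byte[6]=99: continuation. acc=(acc<<6)|0x19=0x199
Byte[7]=80: continuation. acc=(acc<<6)|0x00=0x6640
Completed: cp=U+6640 (starts at byte 5)
Byte[8]=CF: 2-byte lead, need 1 cont bytes. acc=0xF
Byte[9]=B1: continuation. acc=(acc<<6)|0x31=0x3F1
Completed: cp=U+03F1 (starts at byte 8)
Byte[10]=E0: 3-byte lead, need 2 cont bytes. acc=0x0
Byte[11]=A3: continuation. acc=(acc<<6)|0x23=0x23
Byte[12]=A1: continuation. acc=(acc<<6)|0x21=0x8E1
Completed: cp=U+08E1 (starts at byte 10)
Byte[13]=70: 1-byte ASCII. cp=U+0070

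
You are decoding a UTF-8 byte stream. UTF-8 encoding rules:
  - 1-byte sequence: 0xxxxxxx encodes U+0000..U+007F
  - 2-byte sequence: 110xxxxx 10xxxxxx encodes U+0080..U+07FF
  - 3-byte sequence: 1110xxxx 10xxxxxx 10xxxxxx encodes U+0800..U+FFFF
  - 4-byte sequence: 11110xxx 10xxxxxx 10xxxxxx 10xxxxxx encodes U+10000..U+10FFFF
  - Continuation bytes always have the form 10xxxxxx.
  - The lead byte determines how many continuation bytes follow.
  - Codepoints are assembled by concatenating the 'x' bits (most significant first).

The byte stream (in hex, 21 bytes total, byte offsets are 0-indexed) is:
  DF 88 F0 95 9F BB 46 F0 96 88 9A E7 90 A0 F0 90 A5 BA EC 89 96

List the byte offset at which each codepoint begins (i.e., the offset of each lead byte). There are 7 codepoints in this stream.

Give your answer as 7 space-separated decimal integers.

Answer: 0 2 6 7 11 14 18

Derivation:
Byte[0]=DF: 2-byte lead, need 1 cont bytes. acc=0x1F
Byte[1]=88: continuation. acc=(acc<<6)|0x08=0x7C8
Completed: cp=U+07C8 (starts at byte 0)
Byte[2]=F0: 4-byte lead, need 3 cont bytes. acc=0x0
Byte[3]=95: continuation. acc=(acc<<6)|0x15=0x15
Byte[4]=9F: continuation. acc=(acc<<6)|0x1F=0x55F
Byte[5]=BB: continuation. acc=(acc<<6)|0x3B=0x157FB
Completed: cp=U+157FB (starts at byte 2)
Byte[6]=46: 1-byte ASCII. cp=U+0046
Byte[7]=F0: 4-byte lead, need 3 cont bytes. acc=0x0
Byte[8]=96: continuation. acc=(acc<<6)|0x16=0x16
Byte[9]=88: continuation. acc=(acc<<6)|0x08=0x588
Byte[10]=9A: continuation. acc=(acc<<6)|0x1A=0x1621A
Completed: cp=U+1621A (starts at byte 7)
Byte[11]=E7: 3-byte lead, need 2 cont bytes. acc=0x7
Byte[12]=90: continuation. acc=(acc<<6)|0x10=0x1D0
Byte[13]=A0: continuation. acc=(acc<<6)|0x20=0x7420
Completed: cp=U+7420 (starts at byte 11)
Byte[14]=F0: 4-byte lead, need 3 cont bytes. acc=0x0
Byte[15]=90: continuation. acc=(acc<<6)|0x10=0x10
Byte[16]=A5: continuation. acc=(acc<<6)|0x25=0x425
Byte[17]=BA: continuation. acc=(acc<<6)|0x3A=0x1097A
Completed: cp=U+1097A (starts at byte 14)
Byte[18]=EC: 3-byte lead, need 2 cont bytes. acc=0xC
Byte[19]=89: continuation. acc=(acc<<6)|0x09=0x309
Byte[20]=96: continuation. acc=(acc<<6)|0x16=0xC256
Completed: cp=U+C256 (starts at byte 18)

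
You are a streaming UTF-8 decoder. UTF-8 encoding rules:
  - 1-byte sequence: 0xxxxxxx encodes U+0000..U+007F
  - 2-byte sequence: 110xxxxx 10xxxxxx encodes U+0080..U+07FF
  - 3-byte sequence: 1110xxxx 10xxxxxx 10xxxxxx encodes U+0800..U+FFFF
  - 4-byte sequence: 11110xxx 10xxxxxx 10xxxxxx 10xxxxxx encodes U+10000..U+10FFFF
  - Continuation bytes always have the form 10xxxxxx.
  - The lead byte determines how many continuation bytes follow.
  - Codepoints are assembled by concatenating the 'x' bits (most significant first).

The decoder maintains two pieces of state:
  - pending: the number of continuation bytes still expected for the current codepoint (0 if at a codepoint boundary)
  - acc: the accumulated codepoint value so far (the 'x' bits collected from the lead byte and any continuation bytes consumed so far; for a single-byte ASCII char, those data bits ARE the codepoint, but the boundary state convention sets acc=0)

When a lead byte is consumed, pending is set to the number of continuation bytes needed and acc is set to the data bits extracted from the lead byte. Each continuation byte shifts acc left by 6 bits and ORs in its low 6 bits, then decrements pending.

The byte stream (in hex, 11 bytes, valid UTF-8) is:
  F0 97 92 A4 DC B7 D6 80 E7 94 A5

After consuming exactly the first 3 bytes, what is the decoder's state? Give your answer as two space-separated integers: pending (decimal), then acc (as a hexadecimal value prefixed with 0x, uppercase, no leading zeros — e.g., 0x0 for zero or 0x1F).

Byte[0]=F0: 4-byte lead. pending=3, acc=0x0
Byte[1]=97: continuation. acc=(acc<<6)|0x17=0x17, pending=2
Byte[2]=92: continuation. acc=(acc<<6)|0x12=0x5D2, pending=1

Answer: 1 0x5D2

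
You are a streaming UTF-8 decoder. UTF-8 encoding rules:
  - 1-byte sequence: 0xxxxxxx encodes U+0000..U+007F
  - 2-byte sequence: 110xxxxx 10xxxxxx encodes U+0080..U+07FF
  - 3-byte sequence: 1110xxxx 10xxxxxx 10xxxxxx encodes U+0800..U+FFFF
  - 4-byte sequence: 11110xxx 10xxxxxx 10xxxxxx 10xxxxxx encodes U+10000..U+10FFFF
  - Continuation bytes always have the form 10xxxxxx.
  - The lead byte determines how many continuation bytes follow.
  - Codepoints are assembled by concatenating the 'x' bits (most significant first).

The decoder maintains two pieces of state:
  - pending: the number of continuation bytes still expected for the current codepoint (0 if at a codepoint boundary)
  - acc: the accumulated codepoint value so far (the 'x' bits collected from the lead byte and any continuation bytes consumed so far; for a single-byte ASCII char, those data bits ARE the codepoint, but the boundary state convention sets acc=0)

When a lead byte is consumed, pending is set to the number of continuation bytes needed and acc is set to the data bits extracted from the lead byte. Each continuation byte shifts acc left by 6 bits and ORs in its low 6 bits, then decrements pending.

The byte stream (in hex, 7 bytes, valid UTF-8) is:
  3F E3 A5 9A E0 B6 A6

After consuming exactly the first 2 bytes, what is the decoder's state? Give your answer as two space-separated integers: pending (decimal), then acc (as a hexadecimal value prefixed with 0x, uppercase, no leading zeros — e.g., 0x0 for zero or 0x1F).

Answer: 2 0x3

Derivation:
Byte[0]=3F: 1-byte. pending=0, acc=0x0
Byte[1]=E3: 3-byte lead. pending=2, acc=0x3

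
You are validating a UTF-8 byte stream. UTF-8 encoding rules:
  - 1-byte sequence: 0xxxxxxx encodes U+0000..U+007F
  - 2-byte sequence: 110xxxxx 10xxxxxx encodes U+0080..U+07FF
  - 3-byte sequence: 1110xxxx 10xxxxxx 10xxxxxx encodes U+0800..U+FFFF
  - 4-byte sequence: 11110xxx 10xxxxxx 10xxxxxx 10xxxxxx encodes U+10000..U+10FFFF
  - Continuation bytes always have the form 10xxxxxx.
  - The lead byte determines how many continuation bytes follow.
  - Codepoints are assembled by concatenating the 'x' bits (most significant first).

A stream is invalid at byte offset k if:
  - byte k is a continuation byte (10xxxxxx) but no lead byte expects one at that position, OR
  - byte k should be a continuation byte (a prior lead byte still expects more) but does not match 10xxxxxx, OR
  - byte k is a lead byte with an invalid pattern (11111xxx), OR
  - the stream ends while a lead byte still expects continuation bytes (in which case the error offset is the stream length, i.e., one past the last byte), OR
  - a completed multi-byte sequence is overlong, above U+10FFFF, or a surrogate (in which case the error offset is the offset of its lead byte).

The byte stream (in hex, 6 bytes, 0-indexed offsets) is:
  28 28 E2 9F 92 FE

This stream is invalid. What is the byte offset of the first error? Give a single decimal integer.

Byte[0]=28: 1-byte ASCII. cp=U+0028
Byte[1]=28: 1-byte ASCII. cp=U+0028
Byte[2]=E2: 3-byte lead, need 2 cont bytes. acc=0x2
Byte[3]=9F: continuation. acc=(acc<<6)|0x1F=0x9F
Byte[4]=92: continuation. acc=(acc<<6)|0x12=0x27D2
Completed: cp=U+27D2 (starts at byte 2)
Byte[5]=FE: INVALID lead byte (not 0xxx/110x/1110/11110)

Answer: 5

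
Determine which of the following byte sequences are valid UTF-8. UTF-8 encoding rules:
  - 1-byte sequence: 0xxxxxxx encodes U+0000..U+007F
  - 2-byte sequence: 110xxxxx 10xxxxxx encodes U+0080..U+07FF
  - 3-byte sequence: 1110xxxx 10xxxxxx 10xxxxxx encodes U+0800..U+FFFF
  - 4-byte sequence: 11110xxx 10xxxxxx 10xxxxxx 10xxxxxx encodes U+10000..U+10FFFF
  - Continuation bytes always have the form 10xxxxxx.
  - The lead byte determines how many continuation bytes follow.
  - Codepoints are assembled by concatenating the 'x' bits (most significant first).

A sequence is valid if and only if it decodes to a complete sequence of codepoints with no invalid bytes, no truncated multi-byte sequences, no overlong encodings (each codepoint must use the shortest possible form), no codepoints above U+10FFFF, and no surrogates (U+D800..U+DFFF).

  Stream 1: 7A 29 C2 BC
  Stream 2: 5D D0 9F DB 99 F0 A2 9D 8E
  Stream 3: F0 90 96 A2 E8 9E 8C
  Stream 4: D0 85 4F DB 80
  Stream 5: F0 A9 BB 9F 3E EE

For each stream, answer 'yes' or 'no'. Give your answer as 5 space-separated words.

Stream 1: decodes cleanly. VALID
Stream 2: decodes cleanly. VALID
Stream 3: decodes cleanly. VALID
Stream 4: decodes cleanly. VALID
Stream 5: error at byte offset 6. INVALID

Answer: yes yes yes yes no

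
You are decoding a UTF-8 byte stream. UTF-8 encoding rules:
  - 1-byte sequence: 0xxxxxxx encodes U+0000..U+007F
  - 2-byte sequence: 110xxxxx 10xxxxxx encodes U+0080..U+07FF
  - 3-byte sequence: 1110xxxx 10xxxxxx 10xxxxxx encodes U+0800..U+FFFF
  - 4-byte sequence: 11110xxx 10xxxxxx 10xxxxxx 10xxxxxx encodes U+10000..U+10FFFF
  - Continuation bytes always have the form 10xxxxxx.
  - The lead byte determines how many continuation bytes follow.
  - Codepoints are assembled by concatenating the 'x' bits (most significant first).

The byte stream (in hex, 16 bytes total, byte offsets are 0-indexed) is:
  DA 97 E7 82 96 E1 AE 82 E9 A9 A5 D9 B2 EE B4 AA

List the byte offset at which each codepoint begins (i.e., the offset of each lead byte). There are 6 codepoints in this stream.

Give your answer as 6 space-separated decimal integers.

Answer: 0 2 5 8 11 13

Derivation:
Byte[0]=DA: 2-byte lead, need 1 cont bytes. acc=0x1A
Byte[1]=97: continuation. acc=(acc<<6)|0x17=0x697
Completed: cp=U+0697 (starts at byte 0)
Byte[2]=E7: 3-byte lead, need 2 cont bytes. acc=0x7
Byte[3]=82: continuation. acc=(acc<<6)|0x02=0x1C2
Byte[4]=96: continuation. acc=(acc<<6)|0x16=0x7096
Completed: cp=U+7096 (starts at byte 2)
Byte[5]=E1: 3-byte lead, need 2 cont bytes. acc=0x1
Byte[6]=AE: continuation. acc=(acc<<6)|0x2E=0x6E
Byte[7]=82: continuation. acc=(acc<<6)|0x02=0x1B82
Completed: cp=U+1B82 (starts at byte 5)
Byte[8]=E9: 3-byte lead, need 2 cont bytes. acc=0x9
Byte[9]=A9: continuation. acc=(acc<<6)|0x29=0x269
Byte[10]=A5: continuation. acc=(acc<<6)|0x25=0x9A65
Completed: cp=U+9A65 (starts at byte 8)
Byte[11]=D9: 2-byte lead, need 1 cont bytes. acc=0x19
Byte[12]=B2: continuation. acc=(acc<<6)|0x32=0x672
Completed: cp=U+0672 (starts at byte 11)
Byte[13]=EE: 3-byte lead, need 2 cont bytes. acc=0xE
Byte[14]=B4: continuation. acc=(acc<<6)|0x34=0x3B4
Byte[15]=AA: continuation. acc=(acc<<6)|0x2A=0xED2A
Completed: cp=U+ED2A (starts at byte 13)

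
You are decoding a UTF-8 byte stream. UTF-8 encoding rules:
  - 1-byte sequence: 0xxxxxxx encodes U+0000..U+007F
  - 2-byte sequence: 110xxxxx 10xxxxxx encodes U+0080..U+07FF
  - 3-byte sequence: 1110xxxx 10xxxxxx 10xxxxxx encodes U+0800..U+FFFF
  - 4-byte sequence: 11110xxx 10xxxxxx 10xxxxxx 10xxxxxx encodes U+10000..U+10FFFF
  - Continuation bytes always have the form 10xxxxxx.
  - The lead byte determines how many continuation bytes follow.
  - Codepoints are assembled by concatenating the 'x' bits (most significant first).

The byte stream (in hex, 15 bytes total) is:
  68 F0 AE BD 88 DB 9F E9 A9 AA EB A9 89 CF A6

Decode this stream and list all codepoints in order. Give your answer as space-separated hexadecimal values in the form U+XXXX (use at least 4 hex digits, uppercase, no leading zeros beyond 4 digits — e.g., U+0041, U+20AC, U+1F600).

Answer: U+0068 U+2EF48 U+06DF U+9A6A U+BA49 U+03E6

Derivation:
Byte[0]=68: 1-byte ASCII. cp=U+0068
Byte[1]=F0: 4-byte lead, need 3 cont bytes. acc=0x0
Byte[2]=AE: continuation. acc=(acc<<6)|0x2E=0x2E
Byte[3]=BD: continuation. acc=(acc<<6)|0x3D=0xBBD
Byte[4]=88: continuation. acc=(acc<<6)|0x08=0x2EF48
Completed: cp=U+2EF48 (starts at byte 1)
Byte[5]=DB: 2-byte lead, need 1 cont bytes. acc=0x1B
Byte[6]=9F: continuation. acc=(acc<<6)|0x1F=0x6DF
Completed: cp=U+06DF (starts at byte 5)
Byte[7]=E9: 3-byte lead, need 2 cont bytes. acc=0x9
Byte[8]=A9: continuation. acc=(acc<<6)|0x29=0x269
Byte[9]=AA: continuation. acc=(acc<<6)|0x2A=0x9A6A
Completed: cp=U+9A6A (starts at byte 7)
Byte[10]=EB: 3-byte lead, need 2 cont bytes. acc=0xB
Byte[11]=A9: continuation. acc=(acc<<6)|0x29=0x2E9
Byte[12]=89: continuation. acc=(acc<<6)|0x09=0xBA49
Completed: cp=U+BA49 (starts at byte 10)
Byte[13]=CF: 2-byte lead, need 1 cont bytes. acc=0xF
Byte[14]=A6: continuation. acc=(acc<<6)|0x26=0x3E6
Completed: cp=U+03E6 (starts at byte 13)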